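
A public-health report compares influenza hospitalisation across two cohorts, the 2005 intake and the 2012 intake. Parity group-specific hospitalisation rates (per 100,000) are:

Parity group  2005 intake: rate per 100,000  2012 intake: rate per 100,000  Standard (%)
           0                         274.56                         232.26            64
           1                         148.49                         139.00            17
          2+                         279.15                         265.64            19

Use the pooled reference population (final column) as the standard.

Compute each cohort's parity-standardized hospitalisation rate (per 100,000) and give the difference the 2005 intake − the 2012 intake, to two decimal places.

31.25

Standard weights: 0.64, 0.17, 0.19.
The 2005 intake: 0.6400×274.56 + 0.1700×148.49 + 0.1900×279.15 = 254.0002 per 100,000.
The 2012 intake: 0.6400×232.26 + 0.1700×139.00 + 0.1900×265.64 = 222.7480 per 100,000.
Difference = 254.0002 − 222.7480 = 31.2522.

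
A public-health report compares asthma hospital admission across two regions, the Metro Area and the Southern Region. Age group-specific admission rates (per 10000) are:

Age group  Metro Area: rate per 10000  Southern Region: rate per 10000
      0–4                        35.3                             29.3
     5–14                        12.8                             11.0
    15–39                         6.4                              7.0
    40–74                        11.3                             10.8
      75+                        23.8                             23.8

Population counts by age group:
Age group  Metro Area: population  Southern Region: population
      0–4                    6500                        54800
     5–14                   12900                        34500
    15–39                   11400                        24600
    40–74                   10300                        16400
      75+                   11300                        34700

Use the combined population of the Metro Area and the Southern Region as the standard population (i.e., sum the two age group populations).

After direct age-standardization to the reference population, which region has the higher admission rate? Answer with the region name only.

Metro Area

Combined standard total = 217400; weights = 0.2820, 0.2180, 0.1656, 0.1228, 0.2116.
The Metro Area: 0.2820×35.3 + 0.2180×12.8 + 0.1656×6.4 + 0.1228×11.3 + 0.2116×23.8 = 20.2278 per 10000.
The Southern Region: 0.2820×29.3 + 0.2180×11.0 + 0.1656×7.0 + 0.1228×10.8 + 0.2116×23.8 = 18.1815 per 10000.
The crude rates (16.28 vs 19.15) would put the Southern Region higher, but that reflects its age composition; once standardized to a common age structure, the Metro Area has the higher underlying rate.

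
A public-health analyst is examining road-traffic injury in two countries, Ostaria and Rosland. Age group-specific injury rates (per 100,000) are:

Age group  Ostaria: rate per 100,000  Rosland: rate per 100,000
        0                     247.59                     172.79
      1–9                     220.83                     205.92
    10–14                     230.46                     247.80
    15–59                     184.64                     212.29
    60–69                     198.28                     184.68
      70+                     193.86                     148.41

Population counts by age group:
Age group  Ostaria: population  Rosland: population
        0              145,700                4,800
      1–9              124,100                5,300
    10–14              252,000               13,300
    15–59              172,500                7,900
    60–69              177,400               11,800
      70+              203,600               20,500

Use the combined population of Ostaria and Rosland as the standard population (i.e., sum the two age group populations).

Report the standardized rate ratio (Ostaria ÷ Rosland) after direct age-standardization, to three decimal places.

Combined standard total = 1,138,900; weights = 0.1321, 0.1136, 0.2329, 0.1584, 0.1661, 0.1968.
Ostaria: 0.1321×247.59 + 0.1136×220.83 + 0.2329×230.46 + 0.1584×184.64 + 0.1661×198.28 + 0.1968×193.86 = 211.8240 per 100,000.
Rosland: 0.1321×172.79 + 0.1136×205.92 + 0.2329×247.80 + 0.1584×212.29 + 0.1661×184.68 + 0.1968×148.41 = 197.4621 per 100,000.
Ratio = 211.8240 ÷ 197.4621 = 1.07273.

1.073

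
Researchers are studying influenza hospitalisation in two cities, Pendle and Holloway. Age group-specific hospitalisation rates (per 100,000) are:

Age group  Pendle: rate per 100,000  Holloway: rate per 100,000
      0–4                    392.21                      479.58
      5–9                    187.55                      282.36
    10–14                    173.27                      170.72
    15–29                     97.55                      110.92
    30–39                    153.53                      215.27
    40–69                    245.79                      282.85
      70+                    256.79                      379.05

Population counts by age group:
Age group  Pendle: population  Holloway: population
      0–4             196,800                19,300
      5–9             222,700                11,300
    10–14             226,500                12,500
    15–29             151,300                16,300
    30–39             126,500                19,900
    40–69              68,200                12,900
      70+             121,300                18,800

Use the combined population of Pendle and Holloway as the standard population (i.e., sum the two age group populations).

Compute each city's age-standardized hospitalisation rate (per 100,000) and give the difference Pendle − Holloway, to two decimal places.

-58.70

Combined standard total = 1,224,300; weights = 0.1765, 0.1911, 0.1952, 0.1369, 0.1196, 0.0662, 0.1144.
Pendle: 0.1765×392.21 + 0.1911×187.55 + 0.1952×173.27 + 0.1369×97.55 + 0.1196×153.53 + 0.0662×245.79 + 0.1144×256.79 = 216.2794 per 100,000.
Holloway: 0.1765×479.58 + 0.1911×282.36 + 0.1952×170.72 + 0.1369×110.92 + 0.1196×215.27 + 0.0662×282.85 + 0.1144×379.05 = 274.9827 per 100,000.
Difference = 216.2794 − 274.9827 = -58.7033.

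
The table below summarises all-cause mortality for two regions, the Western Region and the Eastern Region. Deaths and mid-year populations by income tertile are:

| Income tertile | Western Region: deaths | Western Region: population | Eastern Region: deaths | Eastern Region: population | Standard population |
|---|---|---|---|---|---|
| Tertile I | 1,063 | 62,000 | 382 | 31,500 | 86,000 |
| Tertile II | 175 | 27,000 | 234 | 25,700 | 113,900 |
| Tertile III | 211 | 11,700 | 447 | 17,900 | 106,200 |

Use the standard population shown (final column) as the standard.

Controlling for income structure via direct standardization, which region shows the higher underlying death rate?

Income-specific rates per 1,000 for the Western Region: 17.145, 6.481, 18.034.
For the Eastern Region: 12.127, 9.105, 24.972.
Standard total = 306,100; weights = 0.2810, 0.3721, 0.3469.
The Western Region: 0.2810×17.145 + 0.3721×6.481 + 0.3469×18.034 = 13.4856 per 1,000.
The Eastern Region: 0.2810×12.127 + 0.3721×9.105 + 0.3469×24.972 = 15.4591 per 1,000.
The crude rates (14.39 vs 14.15) would put the Western Region higher, but that reflects its income composition; once standardized to a common income structure, the Eastern Region has the higher underlying rate.

Eastern Region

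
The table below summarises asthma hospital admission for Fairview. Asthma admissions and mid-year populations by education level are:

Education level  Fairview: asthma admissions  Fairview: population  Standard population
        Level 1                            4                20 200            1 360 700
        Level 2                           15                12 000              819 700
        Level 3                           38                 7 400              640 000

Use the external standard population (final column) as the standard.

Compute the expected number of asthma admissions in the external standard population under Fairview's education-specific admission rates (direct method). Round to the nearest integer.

4581

Education-specific rates per 10 000 for Fairview: 1.98, 12.50, 51.35.
Expected asthma admissions = Σ (standard pop × education-specific rate ÷ 10 000)
= 1 360 700×1.98/10 000 + 819 700×12.50/10 000 + 640 000×51.35/10 000
= 269.45 + 1024.62 + 3286.49 = 4580.56.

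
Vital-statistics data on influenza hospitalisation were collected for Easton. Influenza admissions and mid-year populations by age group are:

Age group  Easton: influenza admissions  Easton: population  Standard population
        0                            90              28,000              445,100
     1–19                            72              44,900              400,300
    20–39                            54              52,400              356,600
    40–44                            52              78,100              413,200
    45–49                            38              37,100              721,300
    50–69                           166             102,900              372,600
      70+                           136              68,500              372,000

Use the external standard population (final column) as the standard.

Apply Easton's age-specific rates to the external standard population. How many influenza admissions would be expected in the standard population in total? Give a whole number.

Age-specific rates per 100,000 for Easton: 321.43, 160.36, 103.05, 66.58, 102.43, 161.32, 198.54.
Expected influenza admissions = Σ (standard pop × age-specific rate ÷ 100,000)
= 445,100×321.43/100,000 + 400,300×160.36/100,000 + 356,600×103.05/100,000 + 413,200×66.58/100,000 + 721,300×102.43/100,000 + 372,600×161.32/100,000 + 372,000×198.54/100,000
= 1430.68 + 641.91 + 367.49 + 275.11 + 738.80 + 601.08 + 738.57 = 4793.64.

4794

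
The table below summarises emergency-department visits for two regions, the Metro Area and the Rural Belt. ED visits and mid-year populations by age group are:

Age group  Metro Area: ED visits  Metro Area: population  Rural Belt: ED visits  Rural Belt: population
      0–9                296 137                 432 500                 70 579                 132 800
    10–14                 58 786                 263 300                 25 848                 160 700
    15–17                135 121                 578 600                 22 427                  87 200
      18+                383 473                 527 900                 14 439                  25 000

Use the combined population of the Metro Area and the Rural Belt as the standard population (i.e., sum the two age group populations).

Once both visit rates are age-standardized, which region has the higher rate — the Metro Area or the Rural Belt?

Metro Area

Age-specific rates per 1 000 for the Metro Area: 684.710, 223.266, 233.531, 726.412.
For the Rural Belt: 531.468, 160.846, 257.190, 577.560.
Combined standard total = 2 208 000; weights = 0.2560, 0.1920, 0.3015, 0.2504.
The Metro Area: 0.2560×684.710 + 0.1920×223.266 + 0.3015×233.531 + 0.2504×726.412 = 470.4935 per 1 000.
The Rural Belt: 0.2560×531.468 + 0.1920×160.846 + 0.3015×257.190 + 0.2504×577.560 = 389.1341 per 1 000.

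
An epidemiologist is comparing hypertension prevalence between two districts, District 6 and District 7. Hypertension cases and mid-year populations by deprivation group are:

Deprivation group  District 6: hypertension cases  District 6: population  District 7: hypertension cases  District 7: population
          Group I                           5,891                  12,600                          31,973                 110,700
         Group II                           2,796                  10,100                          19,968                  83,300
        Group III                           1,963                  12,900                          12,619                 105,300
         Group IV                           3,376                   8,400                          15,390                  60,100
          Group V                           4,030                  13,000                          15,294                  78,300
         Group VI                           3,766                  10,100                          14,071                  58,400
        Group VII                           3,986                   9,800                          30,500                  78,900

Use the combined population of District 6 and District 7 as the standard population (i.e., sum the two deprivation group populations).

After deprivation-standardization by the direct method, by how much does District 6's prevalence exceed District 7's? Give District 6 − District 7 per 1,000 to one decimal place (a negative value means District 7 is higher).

Deprivation-specific rates per 1,000 for District 6: 467.540, 276.832, 152.171, 401.905, 310.000, 372.871, 406.735.
For District 7: 288.826, 239.712, 119.839, 256.073, 195.326, 240.942, 386.565.
Combined standard total = 651,900; weights = 0.1891, 0.1433, 0.1813, 0.1051, 0.1401, 0.1051, 0.1361.
District 6: 0.1891×467.540 + 0.1433×276.832 + 0.1813×152.171 + 0.1051×401.905 + 0.1401×310.000 + 0.1051×372.871 + 0.1361×406.735 = 335.8534 per 1,000.
District 7: 0.1891×288.826 + 0.1433×239.712 + 0.1813×119.839 + 0.1051×256.073 + 0.1401×195.326 + 0.1051×240.942 + 0.1361×386.565 = 242.8798 per 1,000.
Difference = 335.8534 − 242.8798 = 92.9736.

93.0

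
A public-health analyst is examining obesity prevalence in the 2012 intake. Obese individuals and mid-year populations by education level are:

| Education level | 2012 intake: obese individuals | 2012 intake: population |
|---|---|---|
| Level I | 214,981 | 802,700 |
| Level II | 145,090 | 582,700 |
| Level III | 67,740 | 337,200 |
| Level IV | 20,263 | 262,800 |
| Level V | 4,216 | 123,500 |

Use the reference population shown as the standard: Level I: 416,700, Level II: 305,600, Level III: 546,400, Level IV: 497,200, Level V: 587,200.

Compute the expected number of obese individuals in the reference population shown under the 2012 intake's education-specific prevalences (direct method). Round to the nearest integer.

355843

Education-specific rates per 1,000 for the 2012 intake: 267.822, 248.996, 200.890, 77.104, 34.138.
Expected obese individuals = Σ (standard pop × education-specific rate ÷ 1,000)
= 416,700×267.822/1,000 + 305,600×248.996/1,000 + 546,400×200.890/1,000 + 497,200×77.104/1,000 + 587,200×34.138/1,000
= 111601.57 + 76093.19 + 109766.12 + 38336.24 + 20045.63 = 355842.76.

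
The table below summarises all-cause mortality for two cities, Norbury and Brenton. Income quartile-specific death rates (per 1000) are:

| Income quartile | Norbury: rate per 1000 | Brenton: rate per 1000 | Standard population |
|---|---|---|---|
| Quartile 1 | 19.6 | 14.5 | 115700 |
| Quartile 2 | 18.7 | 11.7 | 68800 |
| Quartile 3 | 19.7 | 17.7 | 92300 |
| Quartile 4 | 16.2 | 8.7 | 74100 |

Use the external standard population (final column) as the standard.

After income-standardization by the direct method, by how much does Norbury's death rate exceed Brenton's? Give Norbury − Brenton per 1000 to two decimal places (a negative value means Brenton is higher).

5.16

Standard total = 350900; weights = 0.3297, 0.1961, 0.2630, 0.2112.
Norbury: 0.3297×19.6 + 0.1961×18.7 + 0.2630×19.7 + 0.2112×16.2 = 18.7319 per 1000.
Brenton: 0.3297×14.5 + 0.1961×11.7 + 0.2630×17.7 + 0.2112×8.7 = 13.5679 per 1000.
Difference = 18.7319 − 13.5679 = 5.1639.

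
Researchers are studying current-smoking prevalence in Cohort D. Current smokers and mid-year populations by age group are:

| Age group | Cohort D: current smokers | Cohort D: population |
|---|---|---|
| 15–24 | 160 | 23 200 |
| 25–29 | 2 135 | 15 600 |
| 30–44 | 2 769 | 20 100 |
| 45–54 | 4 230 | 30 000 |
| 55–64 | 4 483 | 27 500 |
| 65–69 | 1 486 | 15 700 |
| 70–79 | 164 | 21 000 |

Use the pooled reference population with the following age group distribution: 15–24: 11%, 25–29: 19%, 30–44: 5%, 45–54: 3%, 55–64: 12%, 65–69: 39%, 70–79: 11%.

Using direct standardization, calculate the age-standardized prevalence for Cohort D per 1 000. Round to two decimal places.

Age-specific rates per 1 000 for Cohort D: 6.897, 136.859, 137.761, 141.000, 163.018, 94.650, 7.810.
Standard weights: 0.11, 0.19, 0.05, 0.03, 0.12, 0.39, 0.11.
Standardized rate: 0.1100×6.897 + 0.1900×136.859 + 0.0500×137.761 + 0.0300×141.000 + 0.1200×163.018 + 0.3900×94.650 + 0.1100×7.810 = 95.2145 per 1 000.

95.21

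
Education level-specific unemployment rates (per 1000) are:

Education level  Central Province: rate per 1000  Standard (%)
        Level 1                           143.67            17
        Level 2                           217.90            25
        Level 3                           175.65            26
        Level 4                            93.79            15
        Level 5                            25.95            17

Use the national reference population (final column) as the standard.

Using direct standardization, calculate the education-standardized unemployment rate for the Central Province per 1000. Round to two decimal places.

143.05

Standard weights: 0.17, 0.25, 0.26, 0.15, 0.17.
Standardized rate: 0.1700×143.67 + 0.2500×217.90 + 0.2600×175.65 + 0.1500×93.79 + 0.1700×25.95 = 143.0479 per 1000.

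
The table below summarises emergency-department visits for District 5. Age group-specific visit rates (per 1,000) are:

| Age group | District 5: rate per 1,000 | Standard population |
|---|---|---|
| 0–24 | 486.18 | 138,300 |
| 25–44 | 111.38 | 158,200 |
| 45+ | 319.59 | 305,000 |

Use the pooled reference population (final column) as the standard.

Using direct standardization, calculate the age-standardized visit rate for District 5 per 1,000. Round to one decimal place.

Standard total = 601,500; weights = 0.2299, 0.2630, 0.5071.
Standardized rate: 0.2299×486.18 + 0.2630×111.38 + 0.5071×319.59 = 303.1321 per 1,000.

303.1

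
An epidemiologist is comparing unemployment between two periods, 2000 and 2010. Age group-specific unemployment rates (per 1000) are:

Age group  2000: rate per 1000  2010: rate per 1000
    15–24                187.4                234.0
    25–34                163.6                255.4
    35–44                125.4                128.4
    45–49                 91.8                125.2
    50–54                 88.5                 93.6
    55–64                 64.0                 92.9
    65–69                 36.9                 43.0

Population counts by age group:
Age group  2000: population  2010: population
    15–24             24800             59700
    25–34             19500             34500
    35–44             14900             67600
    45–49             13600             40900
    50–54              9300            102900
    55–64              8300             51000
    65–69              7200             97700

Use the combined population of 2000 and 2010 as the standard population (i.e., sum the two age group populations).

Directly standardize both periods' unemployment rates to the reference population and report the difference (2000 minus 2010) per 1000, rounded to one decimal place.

Combined standard total = 551900; weights = 0.1531, 0.0978, 0.1495, 0.0987, 0.2033, 0.1074, 0.1901.
2000: 0.1531×187.4 + 0.0978×163.6 + 0.1495×125.4 + 0.0987×91.8 + 0.2033×88.5 + 0.1074×64.0 + 0.1901×36.9 = 104.3921 per 1000.
2010: 0.1531×234.0 + 0.0978×255.4 + 0.1495×128.4 + 0.0987×125.2 + 0.2033×93.6 + 0.1074×92.9 + 0.1901×43.0 = 129.5571 per 1000.
Difference = 104.3921 − 129.5571 = -25.1650.

-25.2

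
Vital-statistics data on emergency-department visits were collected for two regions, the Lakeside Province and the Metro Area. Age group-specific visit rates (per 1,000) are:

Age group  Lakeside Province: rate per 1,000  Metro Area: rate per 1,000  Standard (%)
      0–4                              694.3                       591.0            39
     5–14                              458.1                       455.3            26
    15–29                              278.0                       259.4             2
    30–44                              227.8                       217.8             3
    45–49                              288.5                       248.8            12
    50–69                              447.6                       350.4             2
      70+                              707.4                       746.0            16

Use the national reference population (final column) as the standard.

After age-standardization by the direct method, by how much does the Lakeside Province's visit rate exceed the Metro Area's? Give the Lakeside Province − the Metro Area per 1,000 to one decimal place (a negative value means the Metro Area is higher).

42.2

Standard weights: 0.39, 0.26, 0.02, 0.03, 0.12, 0.02, 0.16.
The Lakeside Province: 0.3900×694.3 + 0.2600×458.1 + 0.0200×278.0 + 0.0300×227.8 + 0.1200×288.5 + 0.0200×447.6 + 0.1600×707.4 = 559.0330 per 1,000.
The Metro Area: 0.3900×591.0 + 0.2600×455.3 + 0.0200×259.4 + 0.0300×217.8 + 0.1200×248.8 + 0.0200×350.4 + 0.1600×746.0 = 516.8140 per 1,000.
Difference = 559.0330 − 516.8140 = 42.2190.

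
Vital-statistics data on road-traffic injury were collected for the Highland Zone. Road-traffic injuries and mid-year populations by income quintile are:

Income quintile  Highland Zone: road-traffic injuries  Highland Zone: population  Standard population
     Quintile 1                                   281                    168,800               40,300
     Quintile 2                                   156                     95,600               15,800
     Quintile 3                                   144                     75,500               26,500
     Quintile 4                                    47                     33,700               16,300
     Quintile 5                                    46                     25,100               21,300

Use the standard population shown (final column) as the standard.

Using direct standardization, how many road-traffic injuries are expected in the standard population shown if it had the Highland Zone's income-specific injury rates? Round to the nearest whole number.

205

Income-specific rates per 100,000 for the Highland Zone: 166.47, 163.18, 190.73, 139.47, 183.27.
Expected road-traffic injuries = Σ (standard pop × income-specific rate ÷ 100,000)
= 40,300×166.47/100,000 + 15,800×163.18/100,000 + 26,500×190.73/100,000 + 16,300×139.47/100,000 + 21,300×183.27/100,000
= 67.09 + 25.78 + 50.54 + 22.73 + 39.04 = 205.18.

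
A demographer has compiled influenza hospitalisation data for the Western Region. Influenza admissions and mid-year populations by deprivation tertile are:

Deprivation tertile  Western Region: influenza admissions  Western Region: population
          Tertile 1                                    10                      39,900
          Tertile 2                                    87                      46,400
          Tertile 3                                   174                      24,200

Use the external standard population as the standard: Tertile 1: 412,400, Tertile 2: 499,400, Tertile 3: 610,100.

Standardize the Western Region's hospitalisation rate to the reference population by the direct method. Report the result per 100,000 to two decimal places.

356.55

Deprivation-specific rates per 100,000 for the Western Region: 25.06, 187.50, 719.01.
Standard total = 1,521,900; weights = 0.2710, 0.3281, 0.4009.
Standardized rate: 0.2710×25.06 + 0.3281×187.50 + 0.4009×719.01 = 356.5545 per 100,000.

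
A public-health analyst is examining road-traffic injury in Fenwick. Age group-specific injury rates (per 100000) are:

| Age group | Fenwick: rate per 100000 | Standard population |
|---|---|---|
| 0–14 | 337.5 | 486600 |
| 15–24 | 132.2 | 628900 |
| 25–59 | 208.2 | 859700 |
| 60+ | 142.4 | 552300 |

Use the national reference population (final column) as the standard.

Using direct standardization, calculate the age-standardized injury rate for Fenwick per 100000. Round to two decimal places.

199.80

Standard total = 2527500; weights = 0.1925, 0.2488, 0.3401, 0.2185.
Standardized rate: 0.1925×337.5 + 0.2488×132.2 + 0.3401×208.2 + 0.2185×142.4 = 199.8042 per 100000.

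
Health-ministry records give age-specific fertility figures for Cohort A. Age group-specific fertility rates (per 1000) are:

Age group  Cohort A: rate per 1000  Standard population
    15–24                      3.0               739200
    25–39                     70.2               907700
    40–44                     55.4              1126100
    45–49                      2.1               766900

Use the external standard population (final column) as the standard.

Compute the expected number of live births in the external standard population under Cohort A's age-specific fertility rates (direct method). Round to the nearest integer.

Expected live births = Σ (standard pop × age-specific rate ÷ 1000)
= 739200×3.0/1000 + 907700×70.2/1000 + 1126100×55.4/1000 + 766900×2.1/1000
= 2217.60 + 63720.54 + 62385.94 + 1610.49 = 129934.57.

129935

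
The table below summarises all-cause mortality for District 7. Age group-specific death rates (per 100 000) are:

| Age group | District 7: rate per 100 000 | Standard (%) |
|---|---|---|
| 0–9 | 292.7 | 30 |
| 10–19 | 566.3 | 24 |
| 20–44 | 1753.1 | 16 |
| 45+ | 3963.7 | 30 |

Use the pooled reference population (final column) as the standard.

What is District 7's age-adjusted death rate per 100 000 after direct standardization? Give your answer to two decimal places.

1693.33

Standard weights: 0.30, 0.24, 0.16, 0.30.
Standardized rate: 0.3000×292.7 + 0.2400×566.3 + 0.1600×1753.1 + 0.3000×3963.7 = 1693.3280 per 100 000.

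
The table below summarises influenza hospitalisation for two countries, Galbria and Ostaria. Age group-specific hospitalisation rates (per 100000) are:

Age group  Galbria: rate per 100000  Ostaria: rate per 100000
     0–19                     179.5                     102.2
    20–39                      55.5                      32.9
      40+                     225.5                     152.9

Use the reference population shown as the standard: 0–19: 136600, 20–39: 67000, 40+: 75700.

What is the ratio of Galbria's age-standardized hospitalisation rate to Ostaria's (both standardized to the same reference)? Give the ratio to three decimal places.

1.633

Standard total = 279300; weights = 0.4891, 0.2399, 0.2710.
Galbria: 0.4891×179.5 + 0.2399×55.5 + 0.2710×225.5 = 162.2218 per 100000.
Ostaria: 0.4891×102.2 + 0.2399×32.9 + 0.2710×152.9 = 99.3174 per 100000.
Ratio = 162.2218 ÷ 99.3174 = 1.63337.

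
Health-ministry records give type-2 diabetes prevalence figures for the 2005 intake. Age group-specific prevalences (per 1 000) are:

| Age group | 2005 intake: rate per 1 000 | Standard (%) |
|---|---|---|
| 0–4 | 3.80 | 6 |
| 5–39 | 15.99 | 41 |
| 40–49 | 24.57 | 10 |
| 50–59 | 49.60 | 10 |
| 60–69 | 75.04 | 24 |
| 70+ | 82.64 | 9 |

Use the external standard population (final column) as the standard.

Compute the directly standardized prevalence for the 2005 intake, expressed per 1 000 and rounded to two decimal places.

39.65

Standard weights: 0.06, 0.41, 0.10, 0.10, 0.24, 0.09.
Standardized rate: 0.0600×3.80 + 0.4100×15.99 + 0.1000×24.57 + 0.1000×49.60 + 0.2400×75.04 + 0.0900×82.64 = 39.6481 per 1 000.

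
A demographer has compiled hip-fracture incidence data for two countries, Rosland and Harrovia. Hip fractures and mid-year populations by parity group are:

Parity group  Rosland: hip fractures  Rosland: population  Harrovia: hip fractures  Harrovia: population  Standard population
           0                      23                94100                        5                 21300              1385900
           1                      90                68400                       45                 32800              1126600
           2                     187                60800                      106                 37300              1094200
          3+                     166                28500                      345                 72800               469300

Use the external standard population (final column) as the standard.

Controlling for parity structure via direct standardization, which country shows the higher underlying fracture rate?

Parity-specific rates per 100000 for Rosland: 24.44, 131.58, 307.57, 582.46.
For Harrovia: 23.47, 137.20, 284.18, 473.90.
Standard total = 4076000; weights = 0.3400, 0.2764, 0.2684, 0.1151.
Rosland: 0.3400×24.44 + 0.2764×131.58 + 0.2684×307.57 + 0.1151×582.46 = 194.3072 per 100000.
Harrovia: 0.3400×23.47 + 0.2764×137.20 + 0.2684×284.18 + 0.1151×473.90 = 176.7544 per 100000.
The crude rates (185.07 vs 305.12) would put Harrovia higher, but that reflects its parity composition; once standardized to a common parity structure, Rosland has the higher underlying rate.

Rosland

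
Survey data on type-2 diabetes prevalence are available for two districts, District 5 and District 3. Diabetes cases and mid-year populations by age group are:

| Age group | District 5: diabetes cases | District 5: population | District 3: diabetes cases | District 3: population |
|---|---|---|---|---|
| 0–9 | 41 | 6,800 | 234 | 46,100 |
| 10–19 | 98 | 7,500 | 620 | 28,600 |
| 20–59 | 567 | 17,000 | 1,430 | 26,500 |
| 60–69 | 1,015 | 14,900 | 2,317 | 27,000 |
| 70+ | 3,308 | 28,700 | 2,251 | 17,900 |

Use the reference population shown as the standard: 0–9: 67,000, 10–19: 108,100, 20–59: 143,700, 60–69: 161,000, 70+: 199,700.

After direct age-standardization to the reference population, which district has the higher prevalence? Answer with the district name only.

Age-specific rates per 1,000 for District 5: 6.029, 13.067, 33.353, 68.121, 115.261.
For District 3: 5.076, 21.678, 53.962, 85.815, 125.754.
Standard total = 679,500; weights = 0.0986, 0.1591, 0.2115, 0.2369, 0.2939.
District 5: 0.0986×6.029 + 0.1591×13.067 + 0.2115×33.353 + 0.2369×68.121 + 0.2939×115.261 = 59.7416 per 1,000.
District 3: 0.0986×5.076 + 0.1591×21.678 + 0.2115×53.962 + 0.2369×85.815 + 0.2939×125.754 = 72.6522 per 1,000.
The crude rates (67.14 vs 46.90) would put District 5 higher, but that reflects its age composition; once standardized to a common age structure, District 3 has the higher underlying rate.

District 3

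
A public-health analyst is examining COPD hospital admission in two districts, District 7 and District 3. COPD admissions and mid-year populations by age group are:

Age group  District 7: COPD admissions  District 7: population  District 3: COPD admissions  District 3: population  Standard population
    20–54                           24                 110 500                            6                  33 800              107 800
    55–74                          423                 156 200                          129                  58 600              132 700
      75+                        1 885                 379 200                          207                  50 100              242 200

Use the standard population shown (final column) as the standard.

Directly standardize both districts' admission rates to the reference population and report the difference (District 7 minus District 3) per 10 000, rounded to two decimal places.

Age-specific rates per 10 000 for District 7: 2.17, 27.08, 49.71.
For District 3: 1.78, 22.01, 41.32.
Standard total = 482 700; weights = 0.2233, 0.2749, 0.5018.
District 7: 0.2233×2.17 + 0.2749×27.08 + 0.5018×49.71 = 32.8723 per 10 000.
District 3: 0.2233×1.78 + 0.2749×22.01 + 0.5018×41.32 = 27.1797 per 10 000.
Difference = 32.8723 − 27.1797 = 5.6927.

5.69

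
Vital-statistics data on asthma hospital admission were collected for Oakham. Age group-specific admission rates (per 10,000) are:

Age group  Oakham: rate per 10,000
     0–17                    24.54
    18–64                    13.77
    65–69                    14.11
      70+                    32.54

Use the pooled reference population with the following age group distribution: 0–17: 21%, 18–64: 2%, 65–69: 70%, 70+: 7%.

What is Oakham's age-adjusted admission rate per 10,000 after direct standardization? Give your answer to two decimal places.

Standard weights: 0.21, 0.02, 0.70, 0.07.
Standardized rate: 0.2100×24.54 + 0.0200×13.77 + 0.7000×14.11 + 0.0700×32.54 = 17.5836 per 10,000.

17.58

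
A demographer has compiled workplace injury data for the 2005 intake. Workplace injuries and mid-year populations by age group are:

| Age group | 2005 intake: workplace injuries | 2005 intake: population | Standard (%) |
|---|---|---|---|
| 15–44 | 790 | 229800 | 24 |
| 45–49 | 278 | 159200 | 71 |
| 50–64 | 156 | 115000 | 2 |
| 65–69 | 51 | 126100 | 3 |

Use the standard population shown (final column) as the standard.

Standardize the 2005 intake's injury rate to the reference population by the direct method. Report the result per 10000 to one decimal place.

21.0

Age-specific rates per 10000 for the 2005 intake: 34.38, 17.46, 13.57, 4.04.
Standard weights: 0.24, 0.71, 0.02, 0.03.
Standardized rate: 0.2400×34.38 + 0.7100×17.46 + 0.0200×13.57 + 0.0300×4.04 = 21.0415 per 10000.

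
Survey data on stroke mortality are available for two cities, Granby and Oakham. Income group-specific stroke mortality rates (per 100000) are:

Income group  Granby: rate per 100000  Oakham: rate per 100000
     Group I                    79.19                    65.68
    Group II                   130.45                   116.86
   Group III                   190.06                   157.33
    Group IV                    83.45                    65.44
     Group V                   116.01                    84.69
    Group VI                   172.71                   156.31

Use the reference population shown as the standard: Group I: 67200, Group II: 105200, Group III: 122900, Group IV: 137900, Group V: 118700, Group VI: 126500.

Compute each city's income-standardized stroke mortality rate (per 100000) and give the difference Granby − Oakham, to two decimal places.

21.57

Standard total = 678400; weights = 0.0991, 0.1551, 0.1812, 0.2033, 0.1750, 0.1865.
Granby: 0.0991×79.19 + 0.1551×130.45 + 0.1812×190.06 + 0.2033×83.45 + 0.1750×116.01 + 0.1865×172.71 = 131.9712 per 100000.
Oakham: 0.0991×65.68 + 0.1551×116.86 + 0.1812×157.33 + 0.2033×65.44 + 0.1750×84.69 + 0.1865×156.31 = 110.3970 per 100000.
Difference = 131.9712 − 110.3970 = 21.5742.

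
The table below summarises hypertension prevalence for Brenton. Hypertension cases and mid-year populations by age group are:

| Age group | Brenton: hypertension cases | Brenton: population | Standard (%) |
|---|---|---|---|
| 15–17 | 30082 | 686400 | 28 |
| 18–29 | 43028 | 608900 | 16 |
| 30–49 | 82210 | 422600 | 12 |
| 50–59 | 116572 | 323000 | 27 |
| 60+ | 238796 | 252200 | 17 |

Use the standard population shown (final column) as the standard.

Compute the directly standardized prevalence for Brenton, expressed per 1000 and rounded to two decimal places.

305.33

Age-specific rates per 1000 for Brenton: 43.826, 70.665, 194.534, 360.904, 946.852.
Standard weights: 0.28, 0.16, 0.12, 0.27, 0.17.
Standardized rate: 0.2800×43.826 + 0.1600×70.665 + 0.1200×194.534 + 0.2700×360.904 + 0.1700×946.852 = 305.3306 per 1000.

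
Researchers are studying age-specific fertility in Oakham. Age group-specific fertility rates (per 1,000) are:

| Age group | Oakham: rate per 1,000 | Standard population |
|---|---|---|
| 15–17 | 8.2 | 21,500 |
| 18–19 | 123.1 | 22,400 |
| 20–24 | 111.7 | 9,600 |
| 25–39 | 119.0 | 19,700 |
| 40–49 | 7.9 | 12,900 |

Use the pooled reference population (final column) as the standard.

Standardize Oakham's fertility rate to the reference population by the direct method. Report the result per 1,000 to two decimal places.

74.94

Standard total = 86,100; weights = 0.2497, 0.2602, 0.1115, 0.2288, 0.1498.
Standardized rate: 0.2497×8.2 + 0.2602×123.1 + 0.1115×111.7 + 0.2288×119.0 + 0.1498×7.9 = 74.9393 per 1,000.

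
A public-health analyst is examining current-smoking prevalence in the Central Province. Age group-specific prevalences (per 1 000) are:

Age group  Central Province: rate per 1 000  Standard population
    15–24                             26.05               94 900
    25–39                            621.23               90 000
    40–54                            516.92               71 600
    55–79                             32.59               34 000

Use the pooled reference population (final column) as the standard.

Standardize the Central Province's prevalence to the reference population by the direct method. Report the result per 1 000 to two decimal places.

332.19

Standard total = 290 500; weights = 0.3267, 0.3098, 0.2465, 0.1170.
Standardized rate: 0.3267×26.05 + 0.3098×621.23 + 0.2465×516.92 + 0.1170×32.59 = 332.1941 per 1 000.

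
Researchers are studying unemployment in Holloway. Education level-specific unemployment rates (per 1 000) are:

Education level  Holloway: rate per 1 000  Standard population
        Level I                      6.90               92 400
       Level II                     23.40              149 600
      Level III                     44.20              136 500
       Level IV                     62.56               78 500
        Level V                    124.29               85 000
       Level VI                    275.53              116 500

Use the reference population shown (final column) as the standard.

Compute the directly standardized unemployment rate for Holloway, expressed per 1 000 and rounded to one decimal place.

Standard total = 658 500; weights = 0.1403, 0.2272, 0.2073, 0.1192, 0.1291, 0.1769.
Standardized rate: 0.1403×6.90 + 0.2272×23.40 + 0.2073×44.20 + 0.1192×62.56 + 0.1291×124.29 + 0.1769×275.53 = 87.6938 per 1 000.

87.7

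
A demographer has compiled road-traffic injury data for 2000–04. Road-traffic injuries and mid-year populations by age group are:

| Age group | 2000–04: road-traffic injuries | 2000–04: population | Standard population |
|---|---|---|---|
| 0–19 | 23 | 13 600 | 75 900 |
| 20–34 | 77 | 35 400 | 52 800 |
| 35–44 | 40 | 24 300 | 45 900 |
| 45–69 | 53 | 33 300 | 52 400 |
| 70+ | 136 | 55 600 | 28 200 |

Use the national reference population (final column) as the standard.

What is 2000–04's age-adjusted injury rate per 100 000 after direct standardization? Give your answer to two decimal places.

Age-specific rates per 100 000 for 2000–04: 169.12, 217.51, 164.61, 159.16, 244.60.
Standard total = 255 200; weights = 0.2974, 0.2069, 0.1799, 0.2053, 0.1105.
Standardized rate: 0.2974×169.12 + 0.2069×217.51 + 0.1799×164.61 + 0.2053×159.16 + 0.1105×244.60 = 184.6164 per 100 000.

184.62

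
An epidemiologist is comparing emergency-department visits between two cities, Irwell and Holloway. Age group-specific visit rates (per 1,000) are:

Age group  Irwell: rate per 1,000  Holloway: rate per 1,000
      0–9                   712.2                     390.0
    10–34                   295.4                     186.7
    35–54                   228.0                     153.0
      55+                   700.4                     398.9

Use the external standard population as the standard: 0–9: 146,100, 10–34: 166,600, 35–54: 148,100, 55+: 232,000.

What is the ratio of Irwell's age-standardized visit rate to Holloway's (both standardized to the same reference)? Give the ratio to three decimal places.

1.719

Standard total = 692,800; weights = 0.2109, 0.2405, 0.2138, 0.3349.
Irwell: 0.2109×712.2 + 0.2405×295.4 + 0.2138×228.0 + 0.3349×700.4 = 504.5116 per 1,000.
Holloway: 0.2109×390.0 + 0.2405×186.7 + 0.2138×153.0 + 0.3349×398.9 = 293.4286 per 1,000.
Ratio = 504.5116 ÷ 293.4286 = 1.71937.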